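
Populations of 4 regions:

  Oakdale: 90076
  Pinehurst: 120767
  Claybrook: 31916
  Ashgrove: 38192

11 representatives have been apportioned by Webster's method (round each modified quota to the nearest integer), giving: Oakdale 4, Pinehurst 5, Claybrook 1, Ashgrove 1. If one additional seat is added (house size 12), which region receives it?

Ashgrove

Priority for the next seat is population ÷ (current seats + 0.5).
Priorities: Oakdale 20016.889, Pinehurst 21957.636, Claybrook 21277.333, Ashgrove 25461.333.
Highest priority: Ashgrove.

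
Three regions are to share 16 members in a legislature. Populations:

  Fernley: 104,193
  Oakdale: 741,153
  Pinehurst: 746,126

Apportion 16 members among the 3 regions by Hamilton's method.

Standard divisor: 1591472 ÷ 16 = 99467.
Standard quotas: Fernley 1.0475, Oakdale 7.4512, Pinehurst 7.5012.
Lower quotas: Fernley 1, Oakdale 7, Pinehurst 7 (sum 15, leaving 1 seat).
Remainders in descending order: Pinehurst 0.5012, Oakdale 0.4512, Fernley 0.0475.
Largest remainder: Pinehurst receives the extra seat.

Fernley 1; Oakdale 7; Pinehurst 8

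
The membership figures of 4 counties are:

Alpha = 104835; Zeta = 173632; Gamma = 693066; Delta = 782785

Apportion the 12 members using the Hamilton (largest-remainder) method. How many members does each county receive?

Standard divisor: 1754318 ÷ 12 ≈ 146193.167.
Standard quotas: Alpha 0.7171, Zeta 1.1877, Gamma 4.7408, Delta 5.3545.
Lower quotas: Alpha 0, Zeta 1, Gamma 4, Delta 5 (sum 10, leaving 2 seats).
Remainders in descending order: Gamma 0.7408, Alpha 0.7171, Delta 0.3545, Zeta 0.1877.
Largest remainders: Gamma, Alpha receive the extra seats.

Alpha: 1, Zeta: 1, Gamma: 5, Delta: 5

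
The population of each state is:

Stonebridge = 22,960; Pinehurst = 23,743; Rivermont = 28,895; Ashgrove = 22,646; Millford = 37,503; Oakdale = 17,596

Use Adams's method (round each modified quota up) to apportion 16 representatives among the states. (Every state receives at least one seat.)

Standard divisor 153343/16 ≈ 9583.938; standard quotas: Stonebridge 2.396, Pinehurst 2.477, Rivermont 3.015, Ashgrove 2.363, Millford 3.913, Oakdale 1.836.
Rounding up gives 3, 3, 4, 3, 4, 2 = 19 seats, so the divisor must be adjusted.
With modified divisor 11700: modified quotas Stonebridge 1.962, Pinehurst 2.029, Rivermont 2.470, Ashgrove 1.936, Millford 3.205, Oakdale 1.504.
Rounding up: Stonebridge 2, Pinehurst 3, Rivermont 3, Ashgrove 2, Millford 4, Oakdale 2 (total 16).

Stonebridge: 2, Pinehurst: 3, Rivermont: 3, Ashgrove: 2, Millford: 4, Oakdale: 2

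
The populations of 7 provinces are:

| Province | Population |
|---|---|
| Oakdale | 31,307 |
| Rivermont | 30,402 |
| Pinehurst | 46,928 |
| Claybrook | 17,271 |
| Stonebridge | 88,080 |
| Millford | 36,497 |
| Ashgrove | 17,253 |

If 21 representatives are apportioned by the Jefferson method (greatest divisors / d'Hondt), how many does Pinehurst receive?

Standard divisor 267738/21 ≈ 12749.429; standard quotas: Oakdale 2.456, Rivermont 2.385, Pinehurst 3.681, Claybrook 1.355, Stonebridge 6.909, Millford 2.863, Ashgrove 1.353.
Rounding down gives 2, 2, 3, 1, 6, 2, 1 = 17 seats, so the divisor must be adjusted.
With modified divisor 10700: modified quotas Oakdale 2.926, Rivermont 2.841, Pinehurst 4.386, Claybrook 1.614, Stonebridge 8.232, Millford 3.411, Ashgrove 1.612.
Rounding down: Oakdale 2, Rivermont 2, Pinehurst 4, Claybrook 1, Stonebridge 8, Millford 3, Ashgrove 1 (total 21).
Pinehurst receives 4.

4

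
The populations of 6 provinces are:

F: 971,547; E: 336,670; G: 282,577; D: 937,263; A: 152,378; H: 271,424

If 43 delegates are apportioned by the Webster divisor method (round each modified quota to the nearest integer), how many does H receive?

4

Standard divisor 2951859/43 ≈ 68647.884; standard quotas: F 14.153, E 4.904, G 4.116, D 13.653, A 2.220, H 3.954.
Rounding to the nearest integer gives F 14, E 5, G 4, D 14, A 2, H 4 — total 43, matching the house size, so no adjustment is needed.
H receives 4.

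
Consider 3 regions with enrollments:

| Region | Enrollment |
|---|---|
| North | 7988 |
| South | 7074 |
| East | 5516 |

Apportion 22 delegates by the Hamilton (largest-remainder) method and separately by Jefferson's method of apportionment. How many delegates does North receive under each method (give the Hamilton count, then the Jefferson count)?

Hamilton: North 8, South 8, East 6.
Jefferson: North 9, South 7, East 6.
North gets 8 under Hamilton and 9 under Jefferson.

8 and 9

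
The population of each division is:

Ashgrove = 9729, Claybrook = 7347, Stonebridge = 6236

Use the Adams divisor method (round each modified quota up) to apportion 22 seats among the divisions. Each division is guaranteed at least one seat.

Standard divisor 23312/22 ≈ 1059.636; standard quotas: Ashgrove 9.181, Claybrook 6.934, Stonebridge 5.885.
Rounding up gives 10, 7, 6 = 23 seats, so the divisor must be adjusted.
With modified divisor 1100: modified quotas Ashgrove 8.845, Claybrook 6.679, Stonebridge 5.669.
Rounding up: Ashgrove 9, Claybrook 7, Stonebridge 6 (total 22).

Ashgrove 9, Claybrook 7, Stonebridge 6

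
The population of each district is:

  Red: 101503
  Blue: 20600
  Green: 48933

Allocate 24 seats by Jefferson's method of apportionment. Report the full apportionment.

Red 14, Blue 3, Green 7

Standard divisor 171036/24 ≈ 7126.5; standard quotas: Red 14.243, Blue 2.891, Green 6.866.
Rounding down gives 14, 2, 6 = 22 seats, so the divisor must be adjusted.
With modified divisor 6800: modified quotas Red 14.927, Blue 3.029, Green 7.196.
Rounding down: Red 14, Blue 3, Green 7 (total 24).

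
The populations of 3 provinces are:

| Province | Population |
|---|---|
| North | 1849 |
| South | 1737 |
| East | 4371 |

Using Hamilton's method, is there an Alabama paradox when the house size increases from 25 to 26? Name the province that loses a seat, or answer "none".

At 25 seats: North 6, South 5, East 14.
At 26 seats: North 6, South 6, East 14.
No province's allocation decreased.

none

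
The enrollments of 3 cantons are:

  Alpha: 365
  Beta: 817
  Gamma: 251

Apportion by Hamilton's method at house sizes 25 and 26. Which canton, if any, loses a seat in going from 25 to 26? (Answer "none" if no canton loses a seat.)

Gamma

At 25 seats: Alpha 6, Beta 14, Gamma 5.
At 26 seats: Alpha 7, Beta 15, Gamma 4.
Gamma drops from 5 to 4.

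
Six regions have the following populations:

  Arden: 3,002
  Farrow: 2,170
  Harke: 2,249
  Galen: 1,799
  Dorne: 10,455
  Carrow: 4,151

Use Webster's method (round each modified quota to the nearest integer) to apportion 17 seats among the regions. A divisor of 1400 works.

Arden: 2, Farrow: 2, Harke: 2, Galen: 1, Dorne: 7, Carrow: 3

With modified divisor 1400: modified quotas Arden 2.144, Farrow 1.550, Harke 1.606, Galen 1.285, Dorne 7.468, Carrow 2.965.
Rounding to the nearest integer: Arden 2, Farrow 2, Harke 2, Galen 1, Dorne 7, Carrow 3 (total 17).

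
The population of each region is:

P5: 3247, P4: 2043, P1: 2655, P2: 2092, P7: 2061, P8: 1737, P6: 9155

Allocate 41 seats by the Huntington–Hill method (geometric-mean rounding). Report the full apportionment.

With divisor 590: modified quotas P5 5.503, P4 3.463, P1 4.500, P2 3.546, P7 3.493, P8 2.944, P6 15.517.
Geometric-mean thresholds: P5 √(5·6)=5.477, P4 √(3·4)=3.464, P1 √(4·5)=4.472, P2 √(3·4)=3.464, P7 √(3·4)=3.464, P8 √(2·3)=2.449, P6 √(15·16)=15.492.
Each quota rounded against its threshold gives P5 6, P4 3, P1 5, P2 4, P7 4, P8 3, P6 16 (total 41).

P5: 6, P4: 3, P1: 5, P2: 4, P7: 4, P8: 3, P6: 16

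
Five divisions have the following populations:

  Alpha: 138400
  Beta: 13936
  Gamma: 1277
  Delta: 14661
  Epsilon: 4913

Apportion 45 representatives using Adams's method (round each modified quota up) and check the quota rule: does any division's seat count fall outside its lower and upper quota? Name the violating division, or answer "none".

Alpha

Standard quotas: Alpha 35.961, Beta 3.621, Gamma 0.332, Delta 3.809, Epsilon 1.277.
Adams allocation: Alpha 34, Beta 4, Gamma 1, Delta 4, Epsilon 2.
Alpha has quota 35.961 (lower 35, upper 36) but receives 34 — outside the quota interval.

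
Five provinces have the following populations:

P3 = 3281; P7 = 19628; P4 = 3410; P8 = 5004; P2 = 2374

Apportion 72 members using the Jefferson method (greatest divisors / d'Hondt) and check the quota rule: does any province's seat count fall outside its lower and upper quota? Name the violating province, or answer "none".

Standard quotas: P3 7.010, P7 41.939, P4 7.286, P8 10.692, P2 5.072.
Jefferson allocation: P3 7, P7 43, P4 7, P8 10, P2 5.
P7 has quota 41.939 (lower 41, upper 42) but receives 43 — outside the quota interval.

P7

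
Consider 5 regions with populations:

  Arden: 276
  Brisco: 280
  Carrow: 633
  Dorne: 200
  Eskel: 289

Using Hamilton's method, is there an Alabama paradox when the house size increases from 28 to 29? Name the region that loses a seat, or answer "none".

At 28 seats: Arden 5, Brisco 5, Carrow 10, Dorne 3, Eskel 5.
At 29 seats: Arden 5, Brisco 5, Carrow 11, Dorne 3, Eskel 5.
No region's allocation decreased.

none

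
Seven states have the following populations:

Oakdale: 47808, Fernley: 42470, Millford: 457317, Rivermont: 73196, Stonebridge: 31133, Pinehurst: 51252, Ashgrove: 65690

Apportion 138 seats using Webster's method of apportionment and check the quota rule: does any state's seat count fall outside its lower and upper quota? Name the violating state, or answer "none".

Millford

Standard quotas: Oakdale 8.581, Fernley 7.623, Millford 82.082, Rivermont 13.138, Stonebridge 5.588, Pinehurst 9.199, Ashgrove 11.790.
Webster allocation: Oakdale 9, Fernley 8, Millford 81, Rivermont 13, Stonebridge 6, Pinehurst 9, Ashgrove 12.
Millford has quota 82.082 (lower 82, upper 83) but receives 81 — outside the quota interval.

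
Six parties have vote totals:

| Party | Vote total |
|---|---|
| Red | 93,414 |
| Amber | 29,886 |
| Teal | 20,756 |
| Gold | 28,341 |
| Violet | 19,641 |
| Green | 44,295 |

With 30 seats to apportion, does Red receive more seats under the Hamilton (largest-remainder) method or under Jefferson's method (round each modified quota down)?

Jefferson

Hamilton: Red 12, Amber 4, Teal 3, Gold 3, Violet 2, Green 6.
Jefferson: Red 13, Amber 4, Teal 2, Gold 3, Violet 2, Green 6.
Red gets 12 under Hamilton and 13 under Jefferson.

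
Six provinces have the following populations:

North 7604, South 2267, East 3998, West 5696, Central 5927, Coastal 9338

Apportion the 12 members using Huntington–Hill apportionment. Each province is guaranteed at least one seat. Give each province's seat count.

North: 3; South: 1; East: 1; West: 2; Central: 2; Coastal: 3

With divisor 2966: modified quotas North 2.564, South 0.764, East 1.348, West 1.920, Central 1.998, Coastal 3.148.
Geometric-mean thresholds: North √(2·3)=2.449, South (min 1), East √(1·2)=1.414, West √(1·2)=1.414, Central √(1·2)=1.414, Coastal √(3·4)=3.464.
Each quota rounded against its threshold gives North 3, South 1, East 1, West 2, Central 2, Coastal 3 (total 12).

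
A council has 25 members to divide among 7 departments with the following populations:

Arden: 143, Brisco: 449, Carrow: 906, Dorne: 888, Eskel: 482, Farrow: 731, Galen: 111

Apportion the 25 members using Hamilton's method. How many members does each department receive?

The standard divisor is 3710/25 ≈ 148.4.
Standard quotas: Arden 0.964, Brisco 3.026, Carrow 6.105, Dorne 5.984, Eskel 3.248, Farrow 4.926, Galen 0.748.
Lower quotas: Arden 0, Brisco 3, Carrow 6, Dorne 5, Eskel 3, Farrow 4, Galen 0 (sum 21, leaving 4 seats).
Remainders in descending order: Dorne 0.984, Arden 0.964, Farrow 0.926, Galen 0.748, Eskel 0.248, Carrow 0.105, Brisco 0.026.
The surplus seats go to Dorne, Arden, Farrow, Galen.

Arden: 1; Brisco: 3; Carrow: 6; Dorne: 6; Eskel: 3; Farrow: 5; Galen: 1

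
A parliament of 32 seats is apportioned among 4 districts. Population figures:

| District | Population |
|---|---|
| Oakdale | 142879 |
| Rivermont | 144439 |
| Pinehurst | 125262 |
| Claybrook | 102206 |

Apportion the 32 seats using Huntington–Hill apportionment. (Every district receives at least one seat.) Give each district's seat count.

With divisor 16255: modified quotas Oakdale 8.790, Rivermont 8.886, Pinehurst 7.706, Claybrook 6.288.
Geometric-mean thresholds: Oakdale √(8·9)=8.485, Rivermont √(8·9)=8.485, Pinehurst √(7·8)=7.483, Claybrook √(6·7)=6.481.
Each quota rounded against its threshold gives Oakdale 9, Rivermont 9, Pinehurst 8, Claybrook 6 (total 32).

Oakdale 9; Rivermont 9; Pinehurst 8; Claybrook 6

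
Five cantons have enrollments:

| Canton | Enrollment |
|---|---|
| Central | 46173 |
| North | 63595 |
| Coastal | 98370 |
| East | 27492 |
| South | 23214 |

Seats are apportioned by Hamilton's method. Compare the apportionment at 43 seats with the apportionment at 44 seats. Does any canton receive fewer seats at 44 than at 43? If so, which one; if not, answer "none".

East

At 43 seats: Central 8, North 10, Coastal 16, East 5, South 4.
At 44 seats: Central 8, North 11, Coastal 17, East 4, South 4.
East drops from 5 to 4.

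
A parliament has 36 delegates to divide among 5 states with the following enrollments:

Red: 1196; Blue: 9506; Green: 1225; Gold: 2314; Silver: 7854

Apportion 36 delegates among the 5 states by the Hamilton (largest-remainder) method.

Red=2, Blue=15, Green=2, Gold=4, Silver=13

Standard divisor: 22095 ÷ 36 ≈ 613.75.
Standard quotas: Red 1.9487, Blue 15.4884, Green 1.9959, Gold 3.7703, Silver 12.7967.
Lower quotas: Red 1, Blue 15, Green 1, Gold 3, Silver 12 (sum 32, leaving 4 seats).
Remainders in descending order: Green 0.9959, Red 0.9487, Silver 0.7967, Gold 0.7703, Blue 0.4884.
Largest remainders: Green, Red, Silver, Gold receive the extra seats.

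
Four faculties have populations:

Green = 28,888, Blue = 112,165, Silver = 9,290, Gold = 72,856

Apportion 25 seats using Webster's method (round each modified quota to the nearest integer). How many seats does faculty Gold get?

Standard divisor 223199/25 ≈ 8927.96; standard quotas: Green 3.236, Blue 12.563, Silver 1.041, Gold 8.160.
Rounding to the nearest integer gives Green 3, Blue 13, Silver 1, Gold 8 — total 25, matching the house size, so no adjustment is needed.
Gold receives 8.

8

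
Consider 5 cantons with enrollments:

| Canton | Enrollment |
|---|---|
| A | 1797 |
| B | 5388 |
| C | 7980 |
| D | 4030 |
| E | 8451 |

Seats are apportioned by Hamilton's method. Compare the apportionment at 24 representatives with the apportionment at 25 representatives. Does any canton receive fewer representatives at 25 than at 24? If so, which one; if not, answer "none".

At 24 seats: A 2, B 5, C 7, D 3, E 7.
At 25 seats: A 1, B 5, C 7, D 4, E 8.
A drops from 2 to 1.

A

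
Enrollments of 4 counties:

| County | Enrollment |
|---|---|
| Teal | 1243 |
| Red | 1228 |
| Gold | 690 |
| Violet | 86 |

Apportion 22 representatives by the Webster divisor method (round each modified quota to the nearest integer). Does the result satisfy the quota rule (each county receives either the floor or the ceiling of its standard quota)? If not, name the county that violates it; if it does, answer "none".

Standard quotas: Teal 8.422, Red 8.320, Gold 4.675, Violet 0.583.
Webster allocation: Teal 8, Red 8, Gold 5, Violet 1.
Every allocation lies between the lower and upper quota.

none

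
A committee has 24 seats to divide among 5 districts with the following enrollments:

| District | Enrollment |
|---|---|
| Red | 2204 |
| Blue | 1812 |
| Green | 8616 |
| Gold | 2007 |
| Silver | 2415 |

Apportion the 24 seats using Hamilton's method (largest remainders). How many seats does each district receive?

The standard divisor is 17054/24 ≈ 710.583.
Standard quotas: Red 3.1017, Blue 2.5500, Green 12.1252, Gold 2.8244, Silver 3.3986.
Lower quotas: Red 3, Blue 2, Green 12, Gold 2, Silver 3 (sum 22, leaving 2 seats).
Remainders in descending order: Gold 0.8244, Blue 0.5500, Silver 0.3986, Green 0.1252, Red 0.1017.
Largest remainders: Gold, Blue receive the extra seats.

Red=3, Blue=3, Green=12, Gold=3, Silver=3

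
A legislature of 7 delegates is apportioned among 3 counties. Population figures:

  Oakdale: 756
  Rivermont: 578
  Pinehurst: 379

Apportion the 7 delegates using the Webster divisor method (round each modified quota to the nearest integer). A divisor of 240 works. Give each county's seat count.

With modified divisor 240: modified quotas Oakdale 3.150, Rivermont 2.408, Pinehurst 1.579.
Rounding to the nearest integer: Oakdale 3, Rivermont 2, Pinehurst 2 (total 7).

Oakdale 3, Rivermont 2, Pinehurst 2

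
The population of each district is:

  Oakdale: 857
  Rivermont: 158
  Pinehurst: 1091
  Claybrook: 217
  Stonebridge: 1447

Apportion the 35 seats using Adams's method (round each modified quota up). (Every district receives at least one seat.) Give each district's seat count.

Standard divisor 3770/35 ≈ 107.714; standard quotas: Oakdale 7.956, Rivermont 1.467, Pinehurst 10.129, Claybrook 2.015, Stonebridge 13.434.
Rounding up gives 8, 2, 11, 3, 14 = 38 seats, so the divisor must be adjusted.
With modified divisor 120: modified quotas Oakdale 7.142, Rivermont 1.317, Pinehurst 9.092, Claybrook 1.808, Stonebridge 12.058.
Rounding up: Oakdale 8, Rivermont 2, Pinehurst 10, Claybrook 2, Stonebridge 13 (total 35).

Oakdale 8, Rivermont 2, Pinehurst 10, Claybrook 2, Stonebridge 13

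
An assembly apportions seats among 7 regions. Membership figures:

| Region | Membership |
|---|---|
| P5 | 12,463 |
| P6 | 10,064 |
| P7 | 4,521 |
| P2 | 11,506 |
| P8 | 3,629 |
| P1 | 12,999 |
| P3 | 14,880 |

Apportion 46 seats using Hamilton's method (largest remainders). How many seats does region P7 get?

The standard divisor is 70062/46 ≈ 1523.087.
Standard quotas: P5 8.1827, P6 6.6076, P7 2.9683, P2 7.5544, P8 2.3827, P1 8.5346, P3 9.7696.
Lower quotas: P5 8, P6 6, P7 2, P2 7, P8 2, P1 8, P3 9 (sum 42, leaving 4 seats).
Remainders in descending order: P7 0.9683, P3 0.7696, P6 0.6076, P2 0.5544, P1 0.5346, P8 0.3827, P5 0.1827.
Largest remainders: P7, P3, P6, P2 receive the extra seats.
P7 receives 3.

3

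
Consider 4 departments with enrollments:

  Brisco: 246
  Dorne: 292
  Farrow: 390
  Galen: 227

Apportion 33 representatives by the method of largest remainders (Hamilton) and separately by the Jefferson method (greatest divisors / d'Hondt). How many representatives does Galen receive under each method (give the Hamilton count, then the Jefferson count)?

7 and 6

Hamilton: Brisco 7, Dorne 8, Farrow 11, Galen 7.
Jefferson: Brisco 7, Dorne 8, Farrow 12, Galen 6.
Galen gets 7 under Hamilton and 6 under Jefferson.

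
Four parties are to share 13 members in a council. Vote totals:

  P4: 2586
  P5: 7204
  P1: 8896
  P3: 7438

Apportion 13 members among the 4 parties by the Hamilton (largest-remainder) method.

Standard divisor: 26124 ÷ 13 ≈ 2009.538.
Standard quotas: P4 1.2869, P5 3.5849, P1 4.4269, P3 3.7013.
Lower quotas: P4 1, P5 3, P1 4, P3 3 (sum 11, leaving 2 seats).
Remainders in descending order: P3 0.7013, P5 0.5849, P1 0.4269, P4 0.2869.
Largest remainders: P3, P5 receive the extra seats.

P4: 1; P5: 4; P1: 4; P3: 4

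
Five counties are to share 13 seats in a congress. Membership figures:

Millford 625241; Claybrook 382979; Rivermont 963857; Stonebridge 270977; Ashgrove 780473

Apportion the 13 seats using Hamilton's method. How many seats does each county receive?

Total 3023527; standard divisor 3023527/13 = 232579.
Standard quotas: Millford 2.6883, Claybrook 1.6467, Rivermont 4.1442, Stonebridge 1.1651, Ashgrove 3.3557.
Lower quotas: Millford 2, Claybrook 1, Rivermont 4, Stonebridge 1, Ashgrove 3 (sum 11, leaving 2 seats).
Remainders in descending order: Millford 0.6883, Claybrook 0.6467, Ashgrove 0.3557, Stonebridge 0.1651, Rivermont 0.1442.
The surplus seats go to Millford, Claybrook.

Millford: 3; Claybrook: 2; Rivermont: 4; Stonebridge: 1; Ashgrove: 3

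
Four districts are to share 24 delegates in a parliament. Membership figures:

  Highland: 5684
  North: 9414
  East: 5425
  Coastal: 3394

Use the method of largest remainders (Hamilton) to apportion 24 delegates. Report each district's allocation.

Highland: 6, North: 10, East: 5, Coastal: 3

Standard divisor: 23917 ÷ 24 ≈ 996.542.
Standard quotas: Highland 5.7037, North 9.4467, East 5.4438, Coastal 3.4058.
Lower quotas: Highland 5, North 9, East 5, Coastal 3 (sum 22, leaving 2 seats).
Remainders in descending order: Highland 0.7037, North 0.4467, East 0.4438, Coastal 0.4058.
Largest remainders: Highland, North receive the extra seats.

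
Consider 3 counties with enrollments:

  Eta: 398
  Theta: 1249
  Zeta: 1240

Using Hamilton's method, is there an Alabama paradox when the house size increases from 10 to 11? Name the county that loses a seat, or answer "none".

At 10 seats: Eta 2, Theta 4, Zeta 4.
At 11 seats: Eta 1, Theta 5, Zeta 5.
Eta drops from 2 to 1.

Eta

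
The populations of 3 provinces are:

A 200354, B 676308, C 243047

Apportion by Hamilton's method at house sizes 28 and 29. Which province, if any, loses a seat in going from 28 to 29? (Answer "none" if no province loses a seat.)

none

At 28 seats: A 5, B 17, C 6.
At 29 seats: A 5, B 18, C 6.
No province's allocation decreased.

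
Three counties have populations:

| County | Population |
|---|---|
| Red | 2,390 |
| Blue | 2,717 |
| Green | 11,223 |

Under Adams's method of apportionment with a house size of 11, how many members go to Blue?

Standard divisor 16330/11 ≈ 1484.545; standard quotas: Red 1.610, Blue 1.830, Green 7.560.
Rounding up gives 2, 2, 8 = 12 seats, so the divisor must be adjusted.
With modified divisor 1700: modified quotas Red 1.406, Blue 1.598, Green 6.602.
Rounding up: Red 2, Blue 2, Green 7 (total 11).
Blue receives 2.

2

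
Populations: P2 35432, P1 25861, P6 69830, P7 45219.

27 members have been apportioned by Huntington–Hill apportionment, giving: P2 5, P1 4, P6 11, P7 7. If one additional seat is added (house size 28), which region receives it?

P2

Priority for the next seat is population ÷ (√(s·(s+1))).
Priorities: P2 6468.969, P1 5782.695, P6 6077.921, P7 6042.643.
Highest priority: P2.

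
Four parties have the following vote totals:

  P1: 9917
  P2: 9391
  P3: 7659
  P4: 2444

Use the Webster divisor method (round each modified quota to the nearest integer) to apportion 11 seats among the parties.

Standard divisor 29411/11 ≈ 2673.727; standard quotas: P1 3.709, P2 3.512, P3 2.865, P4 0.914.
Rounding to the nearest integer gives 4, 4, 3, 1 = 12 seats, so the divisor must be adjusted.
With modified divisor 2800: modified quotas P1 3.542, P2 3.354, P3 2.735, P4 0.873.
Rounding to the nearest integer: P1 4, P2 3, P3 3, P4 1 (total 11).

P1 4; P2 3; P3 3; P4 1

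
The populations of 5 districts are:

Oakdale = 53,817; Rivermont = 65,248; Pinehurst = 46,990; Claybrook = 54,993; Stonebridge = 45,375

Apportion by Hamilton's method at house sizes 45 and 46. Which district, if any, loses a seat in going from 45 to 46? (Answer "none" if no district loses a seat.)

At 45 seats: Oakdale 9, Rivermont 11, Pinehurst 8, Claybrook 9, Stonebridge 8.
At 46 seats: Oakdale 9, Rivermont 11, Pinehurst 8, Claybrook 10, Stonebridge 8.
No district's allocation decreased.

none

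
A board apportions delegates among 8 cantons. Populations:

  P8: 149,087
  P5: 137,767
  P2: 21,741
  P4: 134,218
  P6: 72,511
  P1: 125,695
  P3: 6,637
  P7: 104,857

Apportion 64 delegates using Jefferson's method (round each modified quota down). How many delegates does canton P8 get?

Standard divisor 752513/64 ≈ 11758.016; standard quotas: P8 12.680, P5 11.717, P2 1.849, P4 11.415, P6 6.167, P1 10.690, P3 0.564, P7 8.918.
Rounding down gives 12, 11, 1, 11, 6, 10, 0, 8 = 59 seats, so the divisor must be adjusted.
With modified divisor 11000: modified quotas P8 13.553, P5 12.524, P2 1.976, P4 12.202, P6 6.592, P1 11.427, P3 0.603, P7 9.532.
Rounding down: P8 13, P5 12, P2 1, P4 12, P6 6, P1 11, P3 0, P7 9 (total 64).
P8 receives 13.

13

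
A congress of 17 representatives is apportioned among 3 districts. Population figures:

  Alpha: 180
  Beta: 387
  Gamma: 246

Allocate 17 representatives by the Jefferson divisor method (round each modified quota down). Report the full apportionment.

Standard divisor 813/17 ≈ 47.824; standard quotas: Alpha 3.764, Beta 8.092, Gamma 5.144.
Rounding down gives 3, 8, 5 = 16 seats, so the divisor must be adjusted.
With modified divisor 44: modified quotas Alpha 4.091, Beta 8.795, Gamma 5.591.
Rounding down: Alpha 4, Beta 8, Gamma 5 (total 17).

Alpha: 4, Beta: 8, Gamma: 5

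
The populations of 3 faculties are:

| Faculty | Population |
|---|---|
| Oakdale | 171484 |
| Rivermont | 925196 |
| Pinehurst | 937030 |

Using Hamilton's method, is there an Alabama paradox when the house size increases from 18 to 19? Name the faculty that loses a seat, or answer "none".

Oakdale

At 18 seats: Oakdale 2, Rivermont 8, Pinehurst 8.
At 19 seats: Oakdale 1, Rivermont 9, Pinehurst 9.
Oakdale drops from 2 to 1.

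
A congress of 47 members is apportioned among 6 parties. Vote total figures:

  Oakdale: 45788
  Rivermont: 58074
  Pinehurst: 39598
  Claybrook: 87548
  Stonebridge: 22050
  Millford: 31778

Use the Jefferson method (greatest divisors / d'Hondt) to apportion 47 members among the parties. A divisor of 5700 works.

With modified divisor 5700: modified quotas Oakdale 8.033, Rivermont 10.188, Pinehurst 6.947, Claybrook 15.359, Stonebridge 3.868, Millford 5.575.
Rounding down: Oakdale 8, Rivermont 10, Pinehurst 6, Claybrook 15, Stonebridge 3, Millford 5 (total 47).

Oakdale: 8; Rivermont: 10; Pinehurst: 6; Claybrook: 15; Stonebridge: 3; Millford: 5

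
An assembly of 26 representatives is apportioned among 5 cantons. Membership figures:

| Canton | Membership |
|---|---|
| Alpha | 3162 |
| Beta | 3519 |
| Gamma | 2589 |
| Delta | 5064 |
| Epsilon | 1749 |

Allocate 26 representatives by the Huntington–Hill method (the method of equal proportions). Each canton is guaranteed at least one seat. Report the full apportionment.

With divisor 620: modified quotas Alpha 5.100, Beta 5.676, Gamma 4.176, Delta 8.168, Epsilon 2.821.
Geometric-mean thresholds: Alpha √(5·6)=5.477, Beta √(5·6)=5.477, Gamma √(4·5)=4.472, Delta √(8·9)=8.485, Epsilon √(2·3)=2.449.
Each quota rounded against its threshold gives Alpha 5, Beta 6, Gamma 4, Delta 8, Epsilon 3 (total 26).

Alpha 5; Beta 6; Gamma 4; Delta 8; Epsilon 3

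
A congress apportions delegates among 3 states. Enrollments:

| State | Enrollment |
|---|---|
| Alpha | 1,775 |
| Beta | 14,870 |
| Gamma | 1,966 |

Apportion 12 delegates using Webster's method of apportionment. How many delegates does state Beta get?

10

Standard divisor 18611/12 ≈ 1550.917; standard quotas: Alpha 1.144, Beta 9.588, Gamma 1.268.
Rounding to the nearest integer gives Alpha 1, Beta 10, Gamma 1 — total 12, matching the house size, so no adjustment is needed.
Beta receives 10.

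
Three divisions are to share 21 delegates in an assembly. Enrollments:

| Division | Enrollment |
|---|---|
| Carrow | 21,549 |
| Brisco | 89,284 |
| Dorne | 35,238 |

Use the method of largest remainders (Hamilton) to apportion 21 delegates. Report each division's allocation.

Total 146071; standard divisor 146071/21 ≈ 6955.762.
Standard quotas: Carrow 3.0980, Brisco 12.8360, Dorne 5.0660.
Lower quotas: Carrow 3, Brisco 12, Dorne 5 (sum 20, leaving 1 seat).
Remainders in descending order: Brisco 0.8360, Carrow 0.0980, Dorne 0.0660.
Largest remainder: Brisco receives the extra seat.

Carrow=3; Brisco=13; Dorne=5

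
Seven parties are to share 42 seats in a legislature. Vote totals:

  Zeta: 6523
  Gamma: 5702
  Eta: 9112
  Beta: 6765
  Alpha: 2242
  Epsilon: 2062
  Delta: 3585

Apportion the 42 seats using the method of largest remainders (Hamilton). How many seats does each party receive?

The standard divisor is 35991/42 ≈ 856.929.
Standard quotas: Zeta 7.6121, Gamma 6.6540, Eta 10.6333, Beta 7.8945, Alpha 2.6163, Epsilon 2.4063, Delta 4.1835.
Lower quotas: Zeta 7, Gamma 6, Eta 10, Beta 7, Alpha 2, Epsilon 2, Delta 4 (sum 38, leaving 4 seats).
Remainders in descending order: Beta 0.8945, Gamma 0.6540, Eta 0.6333, Alpha 0.6163, Zeta 0.6121, Epsilon 0.4063, Delta 0.1835.
Largest remainders: Beta, Gamma, Eta, Alpha receive the extra seats.

Zeta: 7, Gamma: 7, Eta: 11, Beta: 8, Alpha: 3, Epsilon: 2, Delta: 4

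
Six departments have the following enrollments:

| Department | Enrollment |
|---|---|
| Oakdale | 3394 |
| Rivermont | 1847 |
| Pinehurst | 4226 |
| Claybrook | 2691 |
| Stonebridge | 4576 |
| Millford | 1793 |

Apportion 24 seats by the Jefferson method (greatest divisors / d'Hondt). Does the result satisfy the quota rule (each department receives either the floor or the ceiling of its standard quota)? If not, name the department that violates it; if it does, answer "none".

none

Standard quotas: Oakdale 4.397, Rivermont 2.393, Pinehurst 5.474, Claybrook 3.486, Stonebridge 5.928, Millford 2.323.
Jefferson allocation: Oakdale 5, Rivermont 2, Pinehurst 6, Claybrook 3, Stonebridge 6, Millford 2.
Every allocation lies between the lower and upper quota.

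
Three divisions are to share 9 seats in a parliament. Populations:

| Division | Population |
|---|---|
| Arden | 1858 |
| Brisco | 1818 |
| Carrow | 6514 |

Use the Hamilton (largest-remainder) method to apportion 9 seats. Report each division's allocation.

The standard divisor is 10190/9 ≈ 1132.222.
Standard quotas: Arden 1.6410, Brisco 1.6057, Carrow 5.7533.
Lower quotas: Arden 1, Brisco 1, Carrow 5 (sum 7, leaving 2 seats).
Remainders in descending order: Carrow 0.7533, Arden 0.6410, Brisco 0.6057.
Largest remainders: Carrow, Arden receive the extra seats.

Arden=2, Brisco=1, Carrow=6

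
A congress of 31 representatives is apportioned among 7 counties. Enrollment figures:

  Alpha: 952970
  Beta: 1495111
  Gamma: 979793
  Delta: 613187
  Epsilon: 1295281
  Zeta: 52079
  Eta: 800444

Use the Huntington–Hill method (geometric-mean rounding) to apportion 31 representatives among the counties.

Alpha: 5, Beta: 7, Gamma: 5, Delta: 3, Epsilon: 6, Zeta: 1, Eta: 4

With divisor 206478: modified quotas Alpha 4.615, Beta 7.241, Gamma 4.745, Delta 2.970, Epsilon 6.273, Zeta 0.252, Eta 3.877.
Geometric-mean thresholds: Alpha √(4·5)=4.472, Beta √(7·8)=7.483, Gamma √(4·5)=4.472, Delta √(2·3)=2.449, Epsilon √(6·7)=6.481, Zeta (min 1), Eta √(3·4)=3.464.
Each quota rounded against its threshold gives Alpha 5, Beta 7, Gamma 5, Delta 3, Epsilon 6, Zeta 1, Eta 4 (total 31).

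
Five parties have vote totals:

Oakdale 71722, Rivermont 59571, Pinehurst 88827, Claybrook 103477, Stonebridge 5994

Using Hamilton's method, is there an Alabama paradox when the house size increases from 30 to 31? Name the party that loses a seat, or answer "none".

Stonebridge

At 30 seats: Oakdale 7, Rivermont 5, Pinehurst 8, Claybrook 9, Stonebridge 1.
At 31 seats: Oakdale 7, Rivermont 6, Pinehurst 8, Claybrook 10, Stonebridge 0.
Stonebridge drops from 1 to 0.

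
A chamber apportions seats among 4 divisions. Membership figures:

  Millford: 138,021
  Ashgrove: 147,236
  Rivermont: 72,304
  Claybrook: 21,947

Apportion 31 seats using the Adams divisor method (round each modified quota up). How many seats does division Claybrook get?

Standard divisor 379508/31 ≈ 12242.194; standard quotas: Millford 11.274, Ashgrove 12.027, Rivermont 5.906, Claybrook 1.793.
Rounding up gives 12, 13, 6, 2 = 33 seats, so the divisor must be adjusted.
With modified divisor 13000: modified quotas Millford 10.617, Ashgrove 11.326, Rivermont 5.562, Claybrook 1.688.
Rounding up: Millford 11, Ashgrove 12, Rivermont 6, Claybrook 2 (total 31).
Claybrook receives 2.

2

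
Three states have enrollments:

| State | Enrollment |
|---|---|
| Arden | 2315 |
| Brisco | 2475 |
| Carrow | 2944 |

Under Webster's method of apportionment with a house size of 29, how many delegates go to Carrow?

11

Standard divisor 7734/29 ≈ 266.69; standard quotas: Arden 8.681, Brisco 9.280, Carrow 11.039.
Rounding to the nearest integer gives Arden 9, Brisco 9, Carrow 11 — total 29, matching the house size, so no adjustment is needed.
Carrow receives 11.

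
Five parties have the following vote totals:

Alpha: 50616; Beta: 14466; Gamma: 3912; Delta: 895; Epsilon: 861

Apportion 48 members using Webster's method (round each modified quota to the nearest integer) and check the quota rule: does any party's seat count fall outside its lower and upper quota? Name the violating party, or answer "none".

Standard quotas: Alpha 34.340, Beta 9.814, Gamma 2.654, Delta 0.607, Epsilon 0.584.
Webster allocation: Alpha 33, Beta 10, Gamma 3, Delta 1, Epsilon 1.
Alpha has quota 34.340 (lower 34, upper 35) but receives 33 — outside the quota interval.

Alpha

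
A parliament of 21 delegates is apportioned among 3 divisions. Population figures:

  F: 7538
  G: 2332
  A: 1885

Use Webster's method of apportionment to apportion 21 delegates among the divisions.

Standard divisor 11755/21 ≈ 559.762; standard quotas: F 13.466, G 4.166, A 3.368.
Rounding to the nearest integer gives 13, 4, 3 = 20 seats, so the divisor must be adjusted.
With modified divisor 550: modified quotas F 13.705, G 4.240, A 3.427.
Rounding to the nearest integer: F 14, G 4, A 3 (total 21).

F: 14; G: 4; A: 3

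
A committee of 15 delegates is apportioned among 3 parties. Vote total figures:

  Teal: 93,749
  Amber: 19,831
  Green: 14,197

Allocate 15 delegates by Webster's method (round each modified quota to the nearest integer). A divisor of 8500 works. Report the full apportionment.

With modified divisor 8500: modified quotas Teal 11.029, Amber 2.333, Green 1.670.
Rounding to the nearest integer: Teal 11, Amber 2, Green 2 (total 15).

Teal=11, Amber=2, Green=2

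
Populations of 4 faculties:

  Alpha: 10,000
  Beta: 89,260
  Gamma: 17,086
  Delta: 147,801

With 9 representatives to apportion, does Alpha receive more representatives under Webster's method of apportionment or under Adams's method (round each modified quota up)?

Adams

Webster: Alpha 0, Beta 3, Gamma 1, Delta 5.
Adams: Alpha 1, Beta 3, Gamma 1, Delta 4.
Alpha gets 0 under Webster and 1 under Adams.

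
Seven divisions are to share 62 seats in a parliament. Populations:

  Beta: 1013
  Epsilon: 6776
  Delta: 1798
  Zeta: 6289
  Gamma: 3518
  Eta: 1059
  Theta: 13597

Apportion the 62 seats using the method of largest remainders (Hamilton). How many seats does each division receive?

Beta=2, Epsilon=12, Delta=3, Zeta=12, Gamma=6, Eta=2, Theta=25

Total 34050; standard divisor 34050/62 ≈ 549.194.
Standard quotas: Beta 1.8445, Epsilon 12.3381, Delta 3.2739, Zeta 11.4513, Gamma 6.4058, Eta 1.9283, Theta 24.7581.
Lower quotas: Beta 1, Epsilon 12, Delta 3, Zeta 11, Gamma 6, Eta 1, Theta 24 (sum 58, leaving 4 seats).
Remainders in descending order: Eta 0.9283, Beta 0.8445, Theta 0.7581, Zeta 0.4513, Gamma 0.4058, Epsilon 0.3381, Delta 0.2739.
The surplus seats go to Eta, Beta, Theta, Zeta.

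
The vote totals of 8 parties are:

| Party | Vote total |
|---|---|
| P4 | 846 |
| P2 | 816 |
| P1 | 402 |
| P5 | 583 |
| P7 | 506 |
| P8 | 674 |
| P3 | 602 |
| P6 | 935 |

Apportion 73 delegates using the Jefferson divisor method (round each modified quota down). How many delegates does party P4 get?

12

Standard divisor 5364/73 ≈ 73.479; standard quotas: P4 11.513, P2 11.105, P1 5.471, P5 7.934, P7 6.886, P8 9.173, P3 8.193, P6 12.725.
Rounding down gives 11, 11, 5, 7, 6, 9, 8, 12 = 69 seats, so the divisor must be adjusted.
With modified divisor 70: modified quotas P4 12.086, P2 11.657, P1 5.743, P5 8.329, P7 7.229, P8 9.629, P3 8.600, P6 13.357.
Rounding down: P4 12, P2 11, P1 5, P5 8, P7 7, P8 9, P3 8, P6 13 (total 73).
P4 receives 12.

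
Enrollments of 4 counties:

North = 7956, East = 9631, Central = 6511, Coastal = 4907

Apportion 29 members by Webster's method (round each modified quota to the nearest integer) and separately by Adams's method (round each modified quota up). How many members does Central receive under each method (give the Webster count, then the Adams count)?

Webster: North 8, East 10, Central 6, Coastal 5.
Adams: North 8, East 9, Central 7, Coastal 5.
Central gets 6 under Webster and 7 under Adams.

6 and 7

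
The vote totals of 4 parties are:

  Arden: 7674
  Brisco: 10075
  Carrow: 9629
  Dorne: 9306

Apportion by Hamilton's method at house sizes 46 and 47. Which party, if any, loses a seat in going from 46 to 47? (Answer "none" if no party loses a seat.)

none

At 46 seats: Arden 9, Brisco 13, Carrow 12, Dorne 12.
At 47 seats: Arden 10, Brisco 13, Carrow 12, Dorne 12.
No party's allocation decreased.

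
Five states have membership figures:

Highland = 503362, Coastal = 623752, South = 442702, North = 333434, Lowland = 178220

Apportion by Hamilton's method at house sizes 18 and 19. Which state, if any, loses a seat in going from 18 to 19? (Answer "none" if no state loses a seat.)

At 18 seats: Highland 4, Coastal 5, South 4, North 3, Lowland 2.
At 19 seats: Highland 4, Coastal 6, South 4, North 3, Lowland 2.
No state's allocation decreased.

none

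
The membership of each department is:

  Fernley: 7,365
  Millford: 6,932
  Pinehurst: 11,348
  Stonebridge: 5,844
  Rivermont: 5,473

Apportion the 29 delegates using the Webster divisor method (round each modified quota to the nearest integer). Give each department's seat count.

Standard divisor 36962/29 ≈ 1274.552; standard quotas: Fernley 5.779, Millford 5.439, Pinehurst 8.904, Stonebridge 4.585, Rivermont 4.294.
Rounding to the nearest integer gives Fernley 6, Millford 5, Pinehurst 9, Stonebridge 5, Rivermont 4 — total 29, matching the house size, so no adjustment is needed.

Fernley 6, Millford 5, Pinehurst 9, Stonebridge 5, Rivermont 4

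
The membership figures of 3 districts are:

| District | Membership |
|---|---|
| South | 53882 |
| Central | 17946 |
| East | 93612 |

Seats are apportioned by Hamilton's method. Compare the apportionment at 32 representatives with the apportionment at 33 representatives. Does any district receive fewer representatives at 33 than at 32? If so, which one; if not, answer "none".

Central

At 32 seats: South 10, Central 4, East 18.
At 33 seats: South 11, Central 3, East 19.
Central drops from 4 to 3.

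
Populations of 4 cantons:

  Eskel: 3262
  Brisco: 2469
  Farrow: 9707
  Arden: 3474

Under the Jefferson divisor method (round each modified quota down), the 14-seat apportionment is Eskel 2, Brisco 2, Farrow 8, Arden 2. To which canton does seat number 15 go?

Priority for the next seat is population ÷ (current seats + 1).
Priorities: Eskel 1087.333, Brisco 823.000, Farrow 1078.556, Arden 1158.000.
Highest priority: Arden.

Arden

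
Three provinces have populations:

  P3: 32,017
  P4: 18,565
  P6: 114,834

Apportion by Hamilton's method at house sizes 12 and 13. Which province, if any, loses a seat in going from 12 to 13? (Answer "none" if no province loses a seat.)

P4

At 12 seats: P3 2, P4 2, P6 8.
At 13 seats: P3 3, P4 1, P6 9.
P4 drops from 2 to 1.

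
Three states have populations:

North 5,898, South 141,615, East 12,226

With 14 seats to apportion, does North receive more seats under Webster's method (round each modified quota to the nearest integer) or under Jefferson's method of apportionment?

Webster: North 1, South 12, East 1.
Jefferson: North 0, South 13, East 1.
North gets 1 under Webster and 0 under Jefferson.

Webster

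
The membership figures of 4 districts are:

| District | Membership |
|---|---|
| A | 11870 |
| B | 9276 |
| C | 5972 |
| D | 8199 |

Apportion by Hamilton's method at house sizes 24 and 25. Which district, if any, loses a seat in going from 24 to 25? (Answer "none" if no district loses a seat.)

At 24 seats: A 8, B 6, C 4, D 6.
At 25 seats: A 8, B 7, C 4, D 6.
No district's allocation decreased.

none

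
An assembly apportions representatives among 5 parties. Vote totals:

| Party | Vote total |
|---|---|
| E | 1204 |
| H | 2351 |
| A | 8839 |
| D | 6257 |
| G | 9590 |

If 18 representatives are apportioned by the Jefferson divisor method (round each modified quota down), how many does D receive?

4

Standard divisor 28241/18 ≈ 1568.944; standard quotas: E 0.767, H 1.498, A 5.634, D 3.988, G 6.112.
Rounding down gives 0, 1, 5, 3, 6 = 15 seats, so the divisor must be adjusted.
With modified divisor 1300: modified quotas E 0.926, H 1.808, A 6.799, D 4.813, G 7.377.
Rounding down: E 0, H 1, A 6, D 4, G 7 (total 18).
D receives 4.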